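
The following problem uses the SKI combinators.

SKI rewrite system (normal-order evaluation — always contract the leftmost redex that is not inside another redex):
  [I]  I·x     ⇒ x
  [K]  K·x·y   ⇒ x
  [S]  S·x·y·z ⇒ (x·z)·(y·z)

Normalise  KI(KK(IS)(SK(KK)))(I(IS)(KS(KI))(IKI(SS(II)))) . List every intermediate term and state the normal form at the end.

Answer: normal form = SSI  (in 7 steps)

Working:
  start: KI(KK(IS)(SK(KK)))(I(IS)(KS(KI))(IKI(SS(II))))
  [1] I(I(IS)(KS(KI))(IKI(SS(II))))
  [2] I(IS)(KS(KI))(IKI(SS(II)))
  [3] IS(KS(KI))(IKI(SS(II)))
  [4] S(KS(KI))(IKI(SS(II)))
  [5] SS(IKI(SS(II)))
  [6] SS(KI(SS(II)))
  [7] SSI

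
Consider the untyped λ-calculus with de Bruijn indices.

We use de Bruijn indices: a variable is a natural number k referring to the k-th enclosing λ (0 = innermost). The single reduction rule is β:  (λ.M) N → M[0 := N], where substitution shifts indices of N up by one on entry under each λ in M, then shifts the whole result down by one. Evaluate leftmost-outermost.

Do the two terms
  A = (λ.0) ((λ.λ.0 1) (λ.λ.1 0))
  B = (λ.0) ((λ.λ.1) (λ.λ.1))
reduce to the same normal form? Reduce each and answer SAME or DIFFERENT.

Term A:
  start: (λ.0) ((λ.λ.0 1) (λ.λ.1 0))
  step 1: (λ.λ.0 1) (λ.λ.1 0)
  step 2: λ.0 (λ.λ.1 0)

Term B:
  start: (λ.0) ((λ.λ.1) (λ.λ.1))
  step 1: (λ.λ.1) (λ.λ.1)
  step 2: λ.λ.λ.1

Answer: DIFFERENT — A ⇓ λ.0 (λ.λ.1 0), B ⇓ λ.λ.λ.1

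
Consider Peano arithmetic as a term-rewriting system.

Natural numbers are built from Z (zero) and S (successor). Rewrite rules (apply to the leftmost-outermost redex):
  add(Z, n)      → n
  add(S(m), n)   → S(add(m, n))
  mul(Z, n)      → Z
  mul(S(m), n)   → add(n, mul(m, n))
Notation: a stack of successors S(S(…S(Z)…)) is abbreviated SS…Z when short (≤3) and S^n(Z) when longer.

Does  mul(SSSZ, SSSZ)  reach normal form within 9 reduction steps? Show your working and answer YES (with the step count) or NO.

Answer: NO — after 9 steps the term is S(S(S(S(S(S(add(Z, mul(SZ, SSSZ)))))))), not yet normal

Derivation:
  start: mul(SSSZ, SSSZ)
  step 1: add(SSSZ, mul(SSZ, SSSZ))
  step 2: S(add(SSZ, mul(SSZ, SSSZ)))
  step 3: S(S(add(SZ, mul(SSZ, SSSZ))))
  step 4: S(S(S(add(Z, mul(SSZ, SSSZ)))))
  step 5: S(S(S(mul(SSZ, SSSZ))))
  step 6: S(S(S(add(SSSZ, mul(SZ, SSSZ)))))
  step 7: S(S(S(S(add(SSZ, mul(SZ, SSSZ))))))
  step 8: S(S(S(S(S(add(SZ, mul(SZ, SSSZ)))))))
  step 9: S(S(S(S(S(S(add(Z, mul(SZ, SSSZ))))))))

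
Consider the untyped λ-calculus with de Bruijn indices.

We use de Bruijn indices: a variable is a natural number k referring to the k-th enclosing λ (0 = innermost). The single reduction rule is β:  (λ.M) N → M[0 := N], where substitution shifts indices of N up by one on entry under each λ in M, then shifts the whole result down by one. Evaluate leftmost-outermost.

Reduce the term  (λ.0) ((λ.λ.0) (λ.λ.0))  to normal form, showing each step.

  start: (λ.0) ((λ.λ.0) (λ.λ.0))
  →1  (λ.λ.0) (λ.λ.0)
  →2  λ.0

Answer: normal form = λ.0  (in 2 steps)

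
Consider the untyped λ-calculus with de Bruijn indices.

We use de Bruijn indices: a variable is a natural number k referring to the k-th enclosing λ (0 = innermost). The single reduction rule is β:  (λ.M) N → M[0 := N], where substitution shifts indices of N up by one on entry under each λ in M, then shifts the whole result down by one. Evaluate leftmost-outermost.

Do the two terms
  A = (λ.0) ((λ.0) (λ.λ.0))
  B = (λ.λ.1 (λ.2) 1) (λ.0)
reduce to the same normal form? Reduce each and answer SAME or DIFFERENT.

Answer: SAME — A ⇓ λ.λ.0, B ⇓ λ.λ.0

Working:
Term A:
  start: (λ.0) ((λ.0) (λ.λ.0))
  [1] (λ.0) (λ.λ.0)
  [2] λ.λ.0

Term B:
  start: (λ.λ.1 (λ.2) 1) (λ.0)
  [1] λ.(λ.0) (λ.λ.0) (λ.0)
  [2] λ.(λ.λ.0) (λ.0)
  [3] λ.λ.0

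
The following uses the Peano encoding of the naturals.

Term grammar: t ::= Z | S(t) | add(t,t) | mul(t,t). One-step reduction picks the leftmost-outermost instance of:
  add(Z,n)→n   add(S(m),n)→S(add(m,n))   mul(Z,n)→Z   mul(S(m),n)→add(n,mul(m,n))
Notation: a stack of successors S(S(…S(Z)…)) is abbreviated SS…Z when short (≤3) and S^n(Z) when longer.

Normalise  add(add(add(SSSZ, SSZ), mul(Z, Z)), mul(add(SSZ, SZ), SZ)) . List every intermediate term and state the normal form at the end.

Answer: normal form = S^8(Z)  (in 30 steps)

Reduction:
  start: add(add(add(SSSZ, SSZ), mul(Z, Z)), mul(add(SSZ, SZ), SZ))
  step 1: add(add(S(add(SSZ, SSZ)), mul(Z, Z)), mul(add(SSZ, SZ), SZ))
  step 2: add(S(add(add(SSZ, SSZ), mul(Z, Z))), mul(add(SSZ, SZ), SZ))
  step 3: S(add(add(add(SSZ, SSZ), mul(Z, Z)), mul(add(SSZ, SZ), SZ)))
  step 4: S(add(add(S(add(SZ, SSZ)), mul(Z, Z)), mul(add(SSZ, SZ), SZ)))
  step 5: S(add(S(add(add(SZ, SSZ), mul(Z, Z))), mul(add(SSZ, SZ), SZ)))
  step 6: S(S(add(add(add(SZ, SSZ), mul(Z, Z)), mul(add(SSZ, SZ), SZ))))
  step 7: S(S(add(add(S(add(Z, SSZ)), mul(Z, Z)), mul(add(SSZ, SZ), SZ))))
  step 8: S(S(add(S(add(add(Z, SSZ), mul(Z, Z))), mul(add(SSZ, SZ), SZ))))
  step 9: S(S(S(add(add(add(Z, SSZ), mul(Z, Z)), mul(add(SSZ, SZ), SZ)))))
  step 10: S(S(S(add(add(SSZ, mul(Z, Z)), mul(add(SSZ, SZ), SZ)))))
  step 11: S(S(S(add(S(add(SZ, mul(Z, Z))), mul(add(SSZ, SZ), SZ)))))
  step 12: S(S(S(S(add(add(SZ, mul(Z, Z)), mul(add(SSZ, SZ), SZ))))))
  step 13: S(S(S(S(add(S(add(Z, mul(Z, Z))), mul(add(SSZ, SZ), SZ))))))
  step 14: S(S(S(S(S(add(add(Z, mul(Z, Z)), mul(add(SSZ, SZ), SZ)))))))
  step 15: S(S(S(S(S(add(mul(Z, Z), mul(add(SSZ, SZ), SZ)))))))
  step 16: S(S(S(S(S(add(Z, mul(add(SSZ, SZ), SZ)))))))
  step 17: S(S(S(S(S(mul(add(SSZ, SZ), SZ))))))
  step 18: S(S(S(S(S(mul(S(add(SZ, SZ)), SZ))))))
  step 19: S(S(S(S(S(add(SZ, mul(add(SZ, SZ), SZ)))))))
  step 20: S(S(S(S(S(S(add(Z, mul(add(SZ, SZ), SZ))))))))
  step 21: S(S(S(S(S(S(mul(add(SZ, SZ), SZ)))))))
  step 22: S(S(S(S(S(S(mul(S(add(Z, SZ)), SZ)))))))
  step 23: S(S(S(S(S(S(add(SZ, mul(add(Z, SZ), SZ))))))))
  step 24: S(S(S(S(S(S(S(add(Z, mul(add(Z, SZ), SZ)))))))))
  step 25: S(S(S(S(S(S(S(mul(add(Z, SZ), SZ))))))))
  step 26: S(S(S(S(S(S(S(mul(SZ, SZ))))))))
  step 27: S(S(S(S(S(S(S(add(SZ, mul(Z, SZ)))))))))
  step 28: S(S(S(S(S(S(S(S(add(Z, mul(Z, SZ))))))))))
  step 29: S(S(S(S(S(S(S(S(mul(Z, SZ)))))))))
  step 30: S^8(Z)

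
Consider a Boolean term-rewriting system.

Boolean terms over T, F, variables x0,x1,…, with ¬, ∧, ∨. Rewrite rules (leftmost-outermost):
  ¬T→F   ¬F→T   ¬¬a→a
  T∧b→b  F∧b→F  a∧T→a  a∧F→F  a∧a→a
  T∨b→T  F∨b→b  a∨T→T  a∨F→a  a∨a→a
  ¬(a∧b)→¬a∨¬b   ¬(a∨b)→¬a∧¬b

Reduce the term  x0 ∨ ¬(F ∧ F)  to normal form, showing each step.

Answer: normal form = T  (in 4 steps)

Derivation:
  start: x0 ∨ ¬(F ∧ F)
  step 1: x0 ∨ (¬F ∨ ¬F)
  step 2: x0 ∨ ¬F
  step 3: x0 ∨ T
  step 4: T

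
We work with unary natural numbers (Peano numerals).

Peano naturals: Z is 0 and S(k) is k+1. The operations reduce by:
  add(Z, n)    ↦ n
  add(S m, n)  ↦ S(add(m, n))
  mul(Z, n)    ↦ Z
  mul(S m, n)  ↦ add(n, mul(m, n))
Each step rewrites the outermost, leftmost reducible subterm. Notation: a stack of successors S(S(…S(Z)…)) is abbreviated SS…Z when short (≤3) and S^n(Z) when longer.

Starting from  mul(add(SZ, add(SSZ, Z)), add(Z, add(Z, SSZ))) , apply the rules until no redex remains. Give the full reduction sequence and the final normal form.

  start: mul(add(SZ, add(SSZ, Z)), add(Z, add(Z, SSZ)))
  [1] mul(S(add(Z, add(SSZ, Z))), add(Z, add(Z, SSZ)))
  [2] add(add(Z, add(Z, SSZ)), mul(add(Z, add(SSZ, Z)), add(Z, add(Z, SSZ))))
  [3] add(add(Z, SSZ), mul(add(Z, add(SSZ, Z)), add(Z, add(Z, SSZ))))
  [4] add(SSZ, mul(add(Z, add(SSZ, Z)), add(Z, add(Z, SSZ))))
  [5] S(add(SZ, mul(add(Z, add(SSZ, Z)), add(Z, add(Z, SSZ)))))
  [6] S(S(add(Z, mul(add(Z, add(SSZ, Z)), add(Z, add(Z, SSZ))))))
  [7] S(S(mul(add(Z, add(SSZ, Z)), add(Z, add(Z, SSZ)))))
  [8] S(S(mul(add(SSZ, Z), add(Z, add(Z, SSZ)))))
  [9] S(S(mul(S(add(SZ, Z)), add(Z, add(Z, SSZ)))))
  [10] S(S(add(add(Z, add(Z, SSZ)), mul(add(SZ, Z), add(Z, add(Z, SSZ))))))
  [11] S(S(add(add(Z, SSZ), mul(add(SZ, Z), add(Z, add(Z, SSZ))))))
  [12] S(S(add(SSZ, mul(add(SZ, Z), add(Z, add(Z, SSZ))))))
  [13] S(S(S(add(SZ, mul(add(SZ, Z), add(Z, add(Z, SSZ)))))))
  [14] S(S(S(S(add(Z, mul(add(SZ, Z), add(Z, add(Z, SSZ))))))))
  [15] S(S(S(S(mul(add(SZ, Z), add(Z, add(Z, SSZ)))))))
  [16] S(S(S(S(mul(S(add(Z, Z)), add(Z, add(Z, SSZ)))))))
  [17] S(S(S(S(add(add(Z, add(Z, SSZ)), mul(add(Z, Z), add(Z, add(Z, SSZ))))))))
  [18] S(S(S(S(add(add(Z, SSZ), mul(add(Z, Z), add(Z, add(Z, SSZ))))))))
  [19] S(S(S(S(add(SSZ, mul(add(Z, Z), add(Z, add(Z, SSZ))))))))
  [20] S(S(S(S(S(add(SZ, mul(add(Z, Z), add(Z, add(Z, SSZ)))))))))
  [21] S(S(S(S(S(S(add(Z, mul(add(Z, Z), add(Z, add(Z, SSZ))))))))))
  [22] S(S(S(S(S(S(mul(add(Z, Z), add(Z, add(Z, SSZ)))))))))
  [23] S(S(S(S(S(S(mul(Z, add(Z, add(Z, SSZ)))))))))
  [24] S^6(Z)

Answer: normal form = S^6(Z)  (in 24 steps)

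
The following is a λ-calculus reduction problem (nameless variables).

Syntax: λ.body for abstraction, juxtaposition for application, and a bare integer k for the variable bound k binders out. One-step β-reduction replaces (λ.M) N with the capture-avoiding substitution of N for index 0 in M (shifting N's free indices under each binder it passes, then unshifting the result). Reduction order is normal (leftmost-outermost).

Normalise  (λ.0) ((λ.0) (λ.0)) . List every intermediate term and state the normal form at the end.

Answer: normal form = λ.0  (in 2 steps)

Working:
  start: (λ.0) ((λ.0) (λ.0))
  →1  (λ.0) (λ.0)
  →2  λ.0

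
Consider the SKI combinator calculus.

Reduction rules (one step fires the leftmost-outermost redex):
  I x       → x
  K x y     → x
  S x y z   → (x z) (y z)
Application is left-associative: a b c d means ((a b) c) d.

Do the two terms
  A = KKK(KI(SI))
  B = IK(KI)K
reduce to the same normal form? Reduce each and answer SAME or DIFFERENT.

Term A:
  start: KKK(KI(SI))
  →1  K(KI(SI))
  →2  KI

Term B:
  start: IK(KI)K
  →1  K(KI)K
  →2  KI

Answer: SAME — A ⇓ KI, B ⇓ KI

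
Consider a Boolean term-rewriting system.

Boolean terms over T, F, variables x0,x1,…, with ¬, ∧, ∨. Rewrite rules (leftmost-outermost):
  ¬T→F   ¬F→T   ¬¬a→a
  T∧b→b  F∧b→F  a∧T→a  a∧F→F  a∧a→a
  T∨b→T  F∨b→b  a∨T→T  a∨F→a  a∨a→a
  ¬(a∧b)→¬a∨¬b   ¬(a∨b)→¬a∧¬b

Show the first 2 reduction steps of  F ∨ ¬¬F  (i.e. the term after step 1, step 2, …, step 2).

  start: F ∨ ¬¬F
  →1  ¬¬F
  →2  F

Answer: after 2 steps: F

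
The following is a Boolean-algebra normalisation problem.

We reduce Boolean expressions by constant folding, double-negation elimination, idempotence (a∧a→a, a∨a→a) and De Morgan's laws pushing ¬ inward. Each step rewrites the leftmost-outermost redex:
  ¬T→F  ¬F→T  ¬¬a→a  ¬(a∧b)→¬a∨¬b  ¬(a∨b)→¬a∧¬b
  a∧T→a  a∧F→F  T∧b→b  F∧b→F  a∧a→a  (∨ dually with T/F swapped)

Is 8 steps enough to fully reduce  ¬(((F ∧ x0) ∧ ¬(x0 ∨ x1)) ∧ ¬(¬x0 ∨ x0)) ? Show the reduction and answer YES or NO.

  start: ¬(((F ∧ x0) ∧ ¬(x0 ∨ x1)) ∧ ¬(¬x0 ∨ x0))
  [1] ¬((F ∧ x0) ∧ ¬(x0 ∨ x1)) ∨ ¬¬(¬x0 ∨ x0)
  [2] (¬(F ∧ x0) ∨ ¬¬(x0 ∨ x1)) ∨ ¬¬(¬x0 ∨ x0)
  [3] ((¬F ∨ ¬x0) ∨ ¬¬(x0 ∨ x1)) ∨ ¬¬(¬x0 ∨ x0)
  [4] ((T ∨ ¬x0) ∨ ¬¬(x0 ∨ x1)) ∨ ¬¬(¬x0 ∨ x0)
  [5] (T ∨ ¬¬(x0 ∨ x1)) ∨ ¬¬(¬x0 ∨ x0)
  [6] T ∨ ¬¬(¬x0 ∨ x0)
  [7] T

Answer: YES — reaches normal form T in 7 ≤ 8 steps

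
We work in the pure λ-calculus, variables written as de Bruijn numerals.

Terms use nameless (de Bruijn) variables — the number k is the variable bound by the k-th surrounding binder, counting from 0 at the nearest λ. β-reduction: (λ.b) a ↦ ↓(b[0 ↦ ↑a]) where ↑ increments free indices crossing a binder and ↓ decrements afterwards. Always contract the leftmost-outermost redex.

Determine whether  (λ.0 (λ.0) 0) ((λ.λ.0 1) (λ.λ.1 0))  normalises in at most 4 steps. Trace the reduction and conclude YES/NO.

  start: (λ.0 (λ.0) 0) ((λ.λ.0 1) (λ.λ.1 0))
  step 1: (λ.λ.0 1) (λ.λ.1 0) (λ.0) ((λ.λ.0 1) (λ.λ.1 0))
  step 2: (λ.0 (λ.λ.1 0)) (λ.0) ((λ.λ.0 1) (λ.λ.1 0))
  step 3: (λ.0) (λ.λ.1 0) ((λ.λ.0 1) (λ.λ.1 0))
  step 4: (λ.λ.1 0) ((λ.λ.0 1) (λ.λ.1 0))

Answer: NO — after 4 steps the term is (λ.λ.1 0) ((λ.λ.0 1) (λ.λ.1 0)), not yet normal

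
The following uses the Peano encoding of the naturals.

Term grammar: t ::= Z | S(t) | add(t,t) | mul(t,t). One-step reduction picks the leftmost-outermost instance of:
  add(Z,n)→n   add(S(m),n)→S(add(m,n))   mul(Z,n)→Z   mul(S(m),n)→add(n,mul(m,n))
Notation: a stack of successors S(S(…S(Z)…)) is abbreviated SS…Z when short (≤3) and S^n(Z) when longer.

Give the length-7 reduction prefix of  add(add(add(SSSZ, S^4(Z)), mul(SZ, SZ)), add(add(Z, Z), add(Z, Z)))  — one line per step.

Answer: after 7 steps: S(S(add(add(S(add(Z, S^4(Z))), mul(SZ, SZ)), add(add(Z, Z), add(Z, Z)))))

Reduction:
  start: add(add(add(SSSZ, S^4(Z)), mul(SZ, SZ)), add(add(Z, Z), add(Z, Z)))
  →1  add(add(S(add(SSZ, S^4(Z))), mul(SZ, SZ)), add(add(Z, Z), add(Z, Z)))
  →2  add(S(add(add(SSZ, S^4(Z)), mul(SZ, SZ))), add(add(Z, Z), add(Z, Z)))
  →3  S(add(add(add(SSZ, S^4(Z)), mul(SZ, SZ)), add(add(Z, Z), add(Z, Z))))
  →4  S(add(add(S(add(SZ, S^4(Z))), mul(SZ, SZ)), add(add(Z, Z), add(Z, Z))))
  →5  S(add(S(add(add(SZ, S^4(Z)), mul(SZ, SZ))), add(add(Z, Z), add(Z, Z))))
  →6  S(S(add(add(add(SZ, S^4(Z)), mul(SZ, SZ)), add(add(Z, Z), add(Z, Z)))))
  →7  S(S(add(add(S(add(Z, S^4(Z))), mul(SZ, SZ)), add(add(Z, Z), add(Z, Z)))))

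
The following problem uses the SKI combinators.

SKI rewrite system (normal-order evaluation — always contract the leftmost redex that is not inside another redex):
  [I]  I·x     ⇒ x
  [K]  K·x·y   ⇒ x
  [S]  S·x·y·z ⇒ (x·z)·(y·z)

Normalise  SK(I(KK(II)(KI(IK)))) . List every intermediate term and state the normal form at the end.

Answer: normal form = SK(KI)  (in 3 steps)

Working:
  start: SK(I(KK(II)(KI(IK))))
  →1  SK(KK(II)(KI(IK)))
  →2  SK(K(KI(IK)))
  →3  SK(KI)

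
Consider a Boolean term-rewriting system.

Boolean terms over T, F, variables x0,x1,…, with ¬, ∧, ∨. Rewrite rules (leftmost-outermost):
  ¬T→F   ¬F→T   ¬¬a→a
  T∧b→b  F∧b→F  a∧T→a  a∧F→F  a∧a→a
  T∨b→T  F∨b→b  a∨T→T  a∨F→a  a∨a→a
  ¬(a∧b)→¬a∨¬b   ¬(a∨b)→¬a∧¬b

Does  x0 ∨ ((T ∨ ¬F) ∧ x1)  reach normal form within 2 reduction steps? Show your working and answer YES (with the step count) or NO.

  start: x0 ∨ ((T ∨ ¬F) ∧ x1)
  [1] x0 ∨ (T ∧ x1)
  [2] x0 ∨ x1

Answer: YES — reaches normal form x0 ∨ x1 in 2 ≤ 2 steps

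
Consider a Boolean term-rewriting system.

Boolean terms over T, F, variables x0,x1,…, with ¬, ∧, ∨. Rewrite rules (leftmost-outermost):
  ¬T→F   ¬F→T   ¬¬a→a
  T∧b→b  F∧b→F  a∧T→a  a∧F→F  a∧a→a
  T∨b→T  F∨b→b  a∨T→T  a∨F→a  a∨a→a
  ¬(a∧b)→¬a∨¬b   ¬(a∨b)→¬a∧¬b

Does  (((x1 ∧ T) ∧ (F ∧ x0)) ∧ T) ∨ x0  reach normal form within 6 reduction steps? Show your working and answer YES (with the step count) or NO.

  start: (((x1 ∧ T) ∧ (F ∧ x0)) ∧ T) ∨ x0
  →1  ((x1 ∧ T) ∧ (F ∧ x0)) ∨ x0
  →2  (x1 ∧ (F ∧ x0)) ∨ x0
  →3  (x1 ∧ F) ∨ x0
  →4  F ∨ x0
  →5  x0

Answer: YES — reaches normal form x0 in 5 ≤ 6 steps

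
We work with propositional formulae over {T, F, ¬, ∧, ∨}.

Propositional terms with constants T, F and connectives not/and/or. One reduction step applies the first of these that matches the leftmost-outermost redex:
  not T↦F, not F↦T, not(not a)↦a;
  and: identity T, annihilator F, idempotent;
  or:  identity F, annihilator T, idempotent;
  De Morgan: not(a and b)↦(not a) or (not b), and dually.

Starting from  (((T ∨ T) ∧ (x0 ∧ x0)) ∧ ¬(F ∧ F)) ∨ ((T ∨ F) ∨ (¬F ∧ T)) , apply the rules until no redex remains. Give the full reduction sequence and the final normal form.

  start: (((T ∨ T) ∧ (x0 ∧ x0)) ∧ ¬(F ∧ F)) ∨ ((T ∨ F) ∨ (¬F ∧ T))
  →1  ((T ∧ (x0 ∧ x0)) ∧ ¬(F ∧ F)) ∨ ((T ∨ F) ∨ (¬F ∧ T))
  →2  ((x0 ∧ x0) ∧ ¬(F ∧ F)) ∨ ((T ∨ F) ∨ (¬F ∧ T))
  →3  (x0 ∧ ¬(F ∧ F)) ∨ ((T ∨ F) ∨ (¬F ∧ T))
  →4  (x0 ∧ (¬F ∨ ¬F)) ∨ ((T ∨ F) ∨ (¬F ∧ T))
  →5  (x0 ∧ ¬F) ∨ ((T ∨ F) ∨ (¬F ∧ T))
  →6  (x0 ∧ T) ∨ ((T ∨ F) ∨ (¬F ∧ T))
  →7  x0 ∨ ((T ∨ F) ∨ (¬F ∧ T))
  →8  x0 ∨ (T ∨ (¬F ∧ T))
  →9  x0 ∨ T
  →10  T

Answer: normal form = T  (in 10 steps)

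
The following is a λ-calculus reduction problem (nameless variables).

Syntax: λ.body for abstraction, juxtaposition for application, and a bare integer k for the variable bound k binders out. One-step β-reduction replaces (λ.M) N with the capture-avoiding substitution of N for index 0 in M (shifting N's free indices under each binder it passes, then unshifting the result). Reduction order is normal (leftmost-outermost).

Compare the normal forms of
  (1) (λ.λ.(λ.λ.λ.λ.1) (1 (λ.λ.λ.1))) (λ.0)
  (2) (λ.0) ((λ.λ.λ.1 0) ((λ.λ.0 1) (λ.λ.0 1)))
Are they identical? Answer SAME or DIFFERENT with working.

Answer: DIFFERENT — A ⇓ λ.λ.λ.λ.1, B ⇓ λ.λ.1 0

Derivation:
Term A:
  start: (λ.λ.(λ.λ.λ.λ.1) (1 (λ.λ.λ.1))) (λ.0)
  step 1: λ.(λ.λ.λ.λ.1) ((λ.0) (λ.λ.λ.1))
  step 2: λ.λ.λ.λ.1

Term B:
  start: (λ.0) ((λ.λ.λ.1 0) ((λ.λ.0 1) (λ.λ.0 1)))
  step 1: (λ.λ.λ.1 0) ((λ.λ.0 1) (λ.λ.0 1))
  step 2: λ.λ.1 0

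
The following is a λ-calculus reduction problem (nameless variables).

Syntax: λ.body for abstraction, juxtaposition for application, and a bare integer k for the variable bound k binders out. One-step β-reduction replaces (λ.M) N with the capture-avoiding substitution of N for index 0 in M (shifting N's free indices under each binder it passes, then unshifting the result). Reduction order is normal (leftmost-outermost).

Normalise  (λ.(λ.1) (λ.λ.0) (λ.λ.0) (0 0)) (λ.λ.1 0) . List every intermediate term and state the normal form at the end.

Answer: normal form = λ.0  (in 5 steps)

Derivation:
  start: (λ.(λ.1) (λ.λ.0) (λ.λ.0) (0 0)) (λ.λ.1 0)
  →1  (λ.λ.λ.1 0) (λ.λ.0) (λ.λ.0) ((λ.λ.1 0) (λ.λ.1 0))
  →2  (λ.λ.1 0) (λ.λ.0) ((λ.λ.1 0) (λ.λ.1 0))
  →3  (λ.(λ.λ.0) 0) ((λ.λ.1 0) (λ.λ.1 0))
  →4  (λ.λ.0) ((λ.λ.1 0) (λ.λ.1 0))
  →5  λ.0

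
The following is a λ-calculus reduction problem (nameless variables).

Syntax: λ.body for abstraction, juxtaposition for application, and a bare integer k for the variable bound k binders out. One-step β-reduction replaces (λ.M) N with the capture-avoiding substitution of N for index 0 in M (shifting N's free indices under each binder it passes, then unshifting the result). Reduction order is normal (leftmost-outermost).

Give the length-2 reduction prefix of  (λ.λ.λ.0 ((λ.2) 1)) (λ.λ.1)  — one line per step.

  start: (λ.λ.λ.0 ((λ.2) 1)) (λ.λ.1)
  step 1: λ.λ.0 ((λ.2) 1)
  step 2: λ.λ.0 1

Answer: after 2 steps: λ.λ.0 1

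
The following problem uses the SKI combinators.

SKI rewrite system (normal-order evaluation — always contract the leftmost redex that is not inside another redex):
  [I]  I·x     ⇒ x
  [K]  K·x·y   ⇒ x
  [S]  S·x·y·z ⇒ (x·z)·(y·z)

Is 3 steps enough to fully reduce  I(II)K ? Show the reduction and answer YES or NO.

Answer: YES — reaches normal form K in 3 ≤ 3 steps

Working:
  start: I(II)K
  →1  IIK
  →2  IK
  →3  K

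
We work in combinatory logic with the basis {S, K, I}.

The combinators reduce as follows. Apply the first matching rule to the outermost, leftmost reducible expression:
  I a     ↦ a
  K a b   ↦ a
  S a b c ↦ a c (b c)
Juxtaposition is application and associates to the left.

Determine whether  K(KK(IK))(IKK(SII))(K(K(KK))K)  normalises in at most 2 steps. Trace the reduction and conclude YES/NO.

Answer: NO — after 2 steps the term is K(K(K(KK))K), not yet normal

Working:
  start: K(KK(IK))(IKK(SII))(K(K(KK))K)
  step 1: KK(IK)(K(K(KK))K)
  step 2: K(K(K(KK))K)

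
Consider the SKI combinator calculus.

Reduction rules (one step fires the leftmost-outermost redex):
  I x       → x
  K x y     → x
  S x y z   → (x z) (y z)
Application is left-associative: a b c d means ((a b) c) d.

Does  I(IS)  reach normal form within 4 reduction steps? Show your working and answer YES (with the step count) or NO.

Answer: YES — reaches normal form S in 2 ≤ 4 steps

Reduction:
  start: I(IS)
  [1] IS
  [2] S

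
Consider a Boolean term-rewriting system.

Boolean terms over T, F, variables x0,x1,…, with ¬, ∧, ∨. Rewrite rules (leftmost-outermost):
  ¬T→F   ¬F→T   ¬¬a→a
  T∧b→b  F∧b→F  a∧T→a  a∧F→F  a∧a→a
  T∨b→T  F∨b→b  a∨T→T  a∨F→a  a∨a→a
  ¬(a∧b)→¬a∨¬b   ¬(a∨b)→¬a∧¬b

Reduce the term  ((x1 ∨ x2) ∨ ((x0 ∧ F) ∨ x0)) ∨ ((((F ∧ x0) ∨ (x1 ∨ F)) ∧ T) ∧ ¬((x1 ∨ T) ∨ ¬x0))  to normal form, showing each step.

  start: ((x1 ∨ x2) ∨ ((x0 ∧ F) ∨ x0)) ∨ ((((F ∧ x0) ∨ (x1 ∨ F)) ∧ T) ∧ ¬((x1 ∨ T) ∨ ¬x0))
  [1] ((x1 ∨ x2) ∨ (F ∨ x0)) ∨ ((((F ∧ x0) ∨ (x1 ∨ F)) ∧ T) ∧ ¬((x1 ∨ T) ∨ ¬x0))
  [2] ((x1 ∨ x2) ∨ x0) ∨ ((((F ∧ x0) ∨ (x1 ∨ F)) ∧ T) ∧ ¬((x1 ∨ T) ∨ ¬x0))
  [3] ((x1 ∨ x2) ∨ x0) ∨ (((F ∧ x0) ∨ (x1 ∨ F)) ∧ ¬((x1 ∨ T) ∨ ¬x0))
  [4] ((x1 ∨ x2) ∨ x0) ∨ ((F ∨ (x1 ∨ F)) ∧ ¬((x1 ∨ T) ∨ ¬x0))
  [5] ((x1 ∨ x2) ∨ x0) ∨ ((x1 ∨ F) ∧ ¬((x1 ∨ T) ∨ ¬x0))
  [6] ((x1 ∨ x2) ∨ x0) ∨ (x1 ∧ ¬((x1 ∨ T) ∨ ¬x0))
  [7] ((x1 ∨ x2) ∨ x0) ∨ (x1 ∧ (¬(x1 ∨ T) ∧ ¬¬x0))
  [8] ((x1 ∨ x2) ∨ x0) ∨ (x1 ∧ ((¬x1 ∧ ¬T) ∧ ¬¬x0))
  [9] ((x1 ∨ x2) ∨ x0) ∨ (x1 ∧ ((¬x1 ∧ F) ∧ ¬¬x0))
  [10] ((x1 ∨ x2) ∨ x0) ∨ (x1 ∧ (F ∧ ¬¬x0))
  [11] ((x1 ∨ x2) ∨ x0) ∨ (x1 ∧ F)
  [12] ((x1 ∨ x2) ∨ x0) ∨ F
  [13] (x1 ∨ x2) ∨ x0

Answer: normal form = (x1 ∨ x2) ∨ x0  (in 13 steps)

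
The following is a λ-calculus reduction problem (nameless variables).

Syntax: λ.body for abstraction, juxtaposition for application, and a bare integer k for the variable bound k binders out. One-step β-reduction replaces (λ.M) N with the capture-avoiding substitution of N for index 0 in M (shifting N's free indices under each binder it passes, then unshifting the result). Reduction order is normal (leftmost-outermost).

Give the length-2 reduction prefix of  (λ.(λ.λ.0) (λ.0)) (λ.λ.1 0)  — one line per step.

  start: (λ.(λ.λ.0) (λ.0)) (λ.λ.1 0)
  step 1: (λ.λ.0) (λ.0)
  step 2: λ.0

Answer: after 2 steps: λ.0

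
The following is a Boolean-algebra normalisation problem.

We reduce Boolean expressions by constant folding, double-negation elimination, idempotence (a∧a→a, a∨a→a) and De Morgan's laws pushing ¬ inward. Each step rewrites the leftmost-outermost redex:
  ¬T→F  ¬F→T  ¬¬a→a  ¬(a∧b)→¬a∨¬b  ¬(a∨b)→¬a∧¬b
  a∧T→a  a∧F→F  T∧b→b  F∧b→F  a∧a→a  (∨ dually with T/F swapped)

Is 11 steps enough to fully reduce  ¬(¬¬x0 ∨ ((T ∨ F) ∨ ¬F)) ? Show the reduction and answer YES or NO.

Answer: YES — reaches normal form F in 8 ≤ 11 steps

Derivation:
  start: ¬(¬¬x0 ∨ ((T ∨ F) ∨ ¬F))
  [1] ¬¬¬x0 ∧ ¬((T ∨ F) ∨ ¬F)
  [2] ¬x0 ∧ ¬((T ∨ F) ∨ ¬F)
  [3] ¬x0 ∧ (¬(T ∨ F) ∧ ¬¬F)
  [4] ¬x0 ∧ ((¬T ∧ ¬F) ∧ ¬¬F)
  [5] ¬x0 ∧ ((F ∧ ¬F) ∧ ¬¬F)
  [6] ¬x0 ∧ (F ∧ ¬¬F)
  [7] ¬x0 ∧ F
  [8] F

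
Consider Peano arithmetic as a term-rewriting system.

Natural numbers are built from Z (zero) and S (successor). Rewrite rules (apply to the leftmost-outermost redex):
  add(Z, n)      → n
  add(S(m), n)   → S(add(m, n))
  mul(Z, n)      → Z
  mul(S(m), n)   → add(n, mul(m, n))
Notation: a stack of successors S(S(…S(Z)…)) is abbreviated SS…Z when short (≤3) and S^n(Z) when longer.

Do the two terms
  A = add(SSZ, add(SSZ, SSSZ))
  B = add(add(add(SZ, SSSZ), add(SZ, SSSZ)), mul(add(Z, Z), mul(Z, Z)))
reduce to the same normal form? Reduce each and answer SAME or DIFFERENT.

Answer: DIFFERENT — A ⇓ S^7(Z), B ⇓ S^8(Z)

Working:
Term A:
  start: add(SSZ, add(SSZ, SSSZ))
  [1] S(add(SZ, add(SSZ, SSSZ)))
  [2] S(S(add(Z, add(SSZ, SSSZ))))
  [3] S(S(add(SSZ, SSSZ)))
  [4] S(S(S(add(SZ, SSSZ))))
  [5] S(S(S(S(add(Z, SSSZ)))))
  [6] S^7(Z)

Term B:
  start: add(add(add(SZ, SSSZ), add(SZ, SSSZ)), mul(add(Z, Z), mul(Z, Z)))
  [1] add(add(S(add(Z, SSSZ)), add(SZ, SSSZ)), mul(add(Z, Z), mul(Z, Z)))
  [2] add(S(add(add(Z, SSSZ), add(SZ, SSSZ))), mul(add(Z, Z), mul(Z, Z)))
  [3] S(add(add(add(Z, SSSZ), add(SZ, SSSZ)), mul(add(Z, Z), mul(Z, Z))))
  [4] S(add(add(SSSZ, add(SZ, SSSZ)), mul(add(Z, Z), mul(Z, Z))))
  [5] S(add(S(add(SSZ, add(SZ, SSSZ))), mul(add(Z, Z), mul(Z, Z))))
  [6] S(S(add(add(SSZ, add(SZ, SSSZ)), mul(add(Z, Z), mul(Z, Z)))))
  [7] S(S(add(S(add(SZ, add(SZ, SSSZ))), mul(add(Z, Z), mul(Z, Z)))))
  [8] S(S(S(add(add(SZ, add(SZ, SSSZ)), mul(add(Z, Z), mul(Z, Z))))))
  [9] S(S(S(add(S(add(Z, add(SZ, SSSZ))), mul(add(Z, Z), mul(Z, Z))))))
  [10] S(S(S(S(add(add(Z, add(SZ, SSSZ)), mul(add(Z, Z), mul(Z, Z)))))))
  [11] S(S(S(S(add(add(SZ, SSSZ), mul(add(Z, Z), mul(Z, Z)))))))
  [12] S(S(S(S(add(S(add(Z, SSSZ)), mul(add(Z, Z), mul(Z, Z)))))))
  [13] S(S(S(S(S(add(add(Z, SSSZ), mul(add(Z, Z), mul(Z, Z))))))))
  [14] S(S(S(S(S(add(SSSZ, mul(add(Z, Z), mul(Z, Z))))))))
  [15] S(S(S(S(S(S(add(SSZ, mul(add(Z, Z), mul(Z, Z)))))))))
  [16] S(S(S(S(S(S(S(add(SZ, mul(add(Z, Z), mul(Z, Z))))))))))
  [17] S(S(S(S(S(S(S(S(add(Z, mul(add(Z, Z), mul(Z, Z)))))))))))
  [18] S(S(S(S(S(S(S(S(mul(add(Z, Z), mul(Z, Z))))))))))
  [19] S(S(S(S(S(S(S(S(mul(Z, mul(Z, Z))))))))))
  [20] S^8(Z)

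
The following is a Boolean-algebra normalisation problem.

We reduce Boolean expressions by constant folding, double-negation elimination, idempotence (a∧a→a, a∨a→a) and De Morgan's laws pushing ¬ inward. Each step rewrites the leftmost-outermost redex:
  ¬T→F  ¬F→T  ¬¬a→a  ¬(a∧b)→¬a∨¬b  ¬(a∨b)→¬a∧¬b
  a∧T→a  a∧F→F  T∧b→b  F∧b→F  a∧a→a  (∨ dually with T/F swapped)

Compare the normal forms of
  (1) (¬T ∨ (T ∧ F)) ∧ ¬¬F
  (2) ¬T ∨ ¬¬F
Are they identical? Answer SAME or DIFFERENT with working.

Answer: SAME — A ⇓ F, B ⇓ F

Reduction:
Term A:
  start: (¬T ∨ (T ∧ F)) ∧ ¬¬F
  →1  (F ∨ (T ∧ F)) ∧ ¬¬F
  →2  (T ∧ F) ∧ ¬¬F
  →3  F ∧ ¬¬F
  →4  F

Term B:
  start: ¬T ∨ ¬¬F
  →1  F ∨ ¬¬F
  →2  ¬¬F
  →3  F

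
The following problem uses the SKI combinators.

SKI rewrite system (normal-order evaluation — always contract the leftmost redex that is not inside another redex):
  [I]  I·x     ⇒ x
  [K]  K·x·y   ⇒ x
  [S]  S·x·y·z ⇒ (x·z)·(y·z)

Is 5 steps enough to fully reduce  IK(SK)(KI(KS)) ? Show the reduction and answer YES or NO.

  start: IK(SK)(KI(KS))
  →1  K(SK)(KI(KS))
  →2  SK

Answer: YES — reaches normal form SK in 2 ≤ 5 steps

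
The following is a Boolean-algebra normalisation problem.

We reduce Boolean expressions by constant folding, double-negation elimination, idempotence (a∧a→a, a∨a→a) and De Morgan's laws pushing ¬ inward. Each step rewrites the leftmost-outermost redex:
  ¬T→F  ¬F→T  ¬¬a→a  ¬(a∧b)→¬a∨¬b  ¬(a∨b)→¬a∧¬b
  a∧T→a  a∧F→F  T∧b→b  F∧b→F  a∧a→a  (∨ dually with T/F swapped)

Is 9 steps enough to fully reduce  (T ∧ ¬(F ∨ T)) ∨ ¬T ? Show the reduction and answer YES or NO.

  start: (T ∧ ¬(F ∨ T)) ∨ ¬T
  [1] ¬(F ∨ T) ∨ ¬T
  [2] (¬F ∧ ¬T) ∨ ¬T
  [3] (T ∧ ¬T) ∨ ¬T
  [4] ¬T ∨ ¬T
  [5] ¬T
  [6] F

Answer: YES — reaches normal form F in 6 ≤ 9 steps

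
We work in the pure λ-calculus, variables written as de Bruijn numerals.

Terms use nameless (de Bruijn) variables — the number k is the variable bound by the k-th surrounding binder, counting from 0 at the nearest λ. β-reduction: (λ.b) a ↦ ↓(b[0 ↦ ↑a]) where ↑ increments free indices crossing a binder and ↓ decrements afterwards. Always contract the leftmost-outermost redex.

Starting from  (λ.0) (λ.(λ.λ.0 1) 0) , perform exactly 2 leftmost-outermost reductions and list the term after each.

Answer: after 2 steps: λ.λ.0 1

Reduction:
  start: (λ.0) (λ.(λ.λ.0 1) 0)
  step 1: λ.(λ.λ.0 1) 0
  step 2: λ.λ.0 1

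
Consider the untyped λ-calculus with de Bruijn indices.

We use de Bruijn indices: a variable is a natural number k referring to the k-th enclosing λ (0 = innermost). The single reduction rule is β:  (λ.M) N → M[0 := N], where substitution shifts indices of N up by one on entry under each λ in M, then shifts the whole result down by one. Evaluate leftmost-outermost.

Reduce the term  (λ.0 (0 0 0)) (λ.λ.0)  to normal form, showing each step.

  start: (λ.0 (0 0 0)) (λ.λ.0)
  [1] (λ.λ.0) ((λ.λ.0) (λ.λ.0) (λ.λ.0))
  [2] λ.0

Answer: normal form = λ.0  (in 2 steps)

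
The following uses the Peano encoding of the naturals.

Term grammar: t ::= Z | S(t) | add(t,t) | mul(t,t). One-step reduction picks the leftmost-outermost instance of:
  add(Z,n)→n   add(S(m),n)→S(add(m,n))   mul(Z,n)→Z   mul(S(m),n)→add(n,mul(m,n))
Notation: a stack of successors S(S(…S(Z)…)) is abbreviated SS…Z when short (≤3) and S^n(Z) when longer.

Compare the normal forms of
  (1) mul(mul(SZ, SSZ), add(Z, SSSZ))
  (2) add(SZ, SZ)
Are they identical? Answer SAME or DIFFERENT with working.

Term A:
  start: mul(mul(SZ, SSZ), add(Z, SSSZ))
  →1  mul(add(SSZ, mul(Z, SSZ)), add(Z, SSSZ))
  →2  mul(S(add(SZ, mul(Z, SSZ))), add(Z, SSSZ))
  →3  add(add(Z, SSSZ), mul(add(SZ, mul(Z, SSZ)), add(Z, SSSZ)))
  →4  add(SSSZ, mul(add(SZ, mul(Z, SSZ)), add(Z, SSSZ)))
  →5  S(add(SSZ, mul(add(SZ, mul(Z, SSZ)), add(Z, SSSZ))))
  →6  S(S(add(SZ, mul(add(SZ, mul(Z, SSZ)), add(Z, SSSZ)))))
  →7  S(S(S(add(Z, mul(add(SZ, mul(Z, SSZ)), add(Z, SSSZ))))))
  →8  S(S(S(mul(add(SZ, mul(Z, SSZ)), add(Z, SSSZ)))))
  →9  S(S(S(mul(S(add(Z, mul(Z, SSZ))), add(Z, SSSZ)))))
  →10  S(S(S(add(add(Z, SSSZ), mul(add(Z, mul(Z, SSZ)), add(Z, SSSZ))))))
  →11  S(S(S(add(SSSZ, mul(add(Z, mul(Z, SSZ)), add(Z, SSSZ))))))
  →12  S(S(S(S(add(SSZ, mul(add(Z, mul(Z, SSZ)), add(Z, SSSZ)))))))
  →13  S(S(S(S(S(add(SZ, mul(add(Z, mul(Z, SSZ)), add(Z, SSSZ))))))))
  →14  S(S(S(S(S(S(add(Z, mul(add(Z, mul(Z, SSZ)), add(Z, SSSZ)))))))))
  →15  S(S(S(S(S(S(mul(add(Z, mul(Z, SSZ)), add(Z, SSSZ))))))))
  →16  S(S(S(S(S(S(mul(mul(Z, SSZ), add(Z, SSSZ))))))))
  →17  S(S(S(S(S(S(mul(Z, add(Z, SSSZ))))))))
  →18  S^6(Z)

Term B:
  start: add(SZ, SZ)
  →1  S(add(Z, SZ))
  →2  SSZ

Answer: DIFFERENT — A ⇓ S^6(Z), B ⇓ SSZ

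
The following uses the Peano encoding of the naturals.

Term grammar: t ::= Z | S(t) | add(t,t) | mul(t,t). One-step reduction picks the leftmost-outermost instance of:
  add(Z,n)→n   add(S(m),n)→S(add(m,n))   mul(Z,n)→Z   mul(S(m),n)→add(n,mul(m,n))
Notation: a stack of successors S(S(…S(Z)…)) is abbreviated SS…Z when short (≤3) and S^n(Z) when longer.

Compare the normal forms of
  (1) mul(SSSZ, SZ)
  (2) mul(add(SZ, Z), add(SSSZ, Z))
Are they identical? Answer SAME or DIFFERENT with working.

Term A:
  start: mul(SSSZ, SZ)
  →1  add(SZ, mul(SSZ, SZ))
  →2  S(add(Z, mul(SSZ, SZ)))
  →3  S(mul(SSZ, SZ))
  →4  S(add(SZ, mul(SZ, SZ)))
  →5  S(S(add(Z, mul(SZ, SZ))))
  →6  S(S(mul(SZ, SZ)))
  →7  S(S(add(SZ, mul(Z, SZ))))
  →8  S(S(S(add(Z, mul(Z, SZ)))))
  →9  S(S(S(mul(Z, SZ))))
  →10  SSSZ

Term B:
  start: mul(add(SZ, Z), add(SSSZ, Z))
  →1  mul(S(add(Z, Z)), add(SSSZ, Z))
  →2  add(add(SSSZ, Z), mul(add(Z, Z), add(SSSZ, Z)))
  →3  add(S(add(SSZ, Z)), mul(add(Z, Z), add(SSSZ, Z)))
  →4  S(add(add(SSZ, Z), mul(add(Z, Z), add(SSSZ, Z))))
  →5  S(add(S(add(SZ, Z)), mul(add(Z, Z), add(SSSZ, Z))))
  →6  S(S(add(add(SZ, Z), mul(add(Z, Z), add(SSSZ, Z)))))
  →7  S(S(add(S(add(Z, Z)), mul(add(Z, Z), add(SSSZ, Z)))))
  →8  S(S(S(add(add(Z, Z), mul(add(Z, Z), add(SSSZ, Z))))))
  →9  S(S(S(add(Z, mul(add(Z, Z), add(SSSZ, Z))))))
  →10  S(S(S(mul(add(Z, Z), add(SSSZ, Z)))))
  →11  S(S(S(mul(Z, add(SSSZ, Z)))))
  →12  SSSZ

Answer: SAME — A ⇓ SSSZ, B ⇓ SSSZ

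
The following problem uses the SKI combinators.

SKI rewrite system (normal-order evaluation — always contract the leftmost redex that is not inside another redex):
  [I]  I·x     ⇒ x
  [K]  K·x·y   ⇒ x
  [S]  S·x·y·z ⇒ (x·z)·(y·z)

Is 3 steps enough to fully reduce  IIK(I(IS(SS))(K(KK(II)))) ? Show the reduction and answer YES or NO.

Answer: NO — after 3 steps the term is K(IS(SS)(K(KK(II)))), not yet normal

Working:
  start: IIK(I(IS(SS))(K(KK(II))))
  [1] IK(I(IS(SS))(K(KK(II))))
  [2] K(I(IS(SS))(K(KK(II))))
  [3] K(IS(SS)(K(KK(II))))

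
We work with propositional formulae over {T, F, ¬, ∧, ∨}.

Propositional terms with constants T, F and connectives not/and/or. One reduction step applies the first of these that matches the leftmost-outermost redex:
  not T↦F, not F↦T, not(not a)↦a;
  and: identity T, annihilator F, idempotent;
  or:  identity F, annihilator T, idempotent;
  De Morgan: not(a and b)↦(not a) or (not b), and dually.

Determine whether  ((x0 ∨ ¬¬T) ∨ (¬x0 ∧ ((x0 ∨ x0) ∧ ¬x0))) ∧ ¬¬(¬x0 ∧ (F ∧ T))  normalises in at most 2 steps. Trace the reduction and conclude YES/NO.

Answer: NO — after 2 steps the term is (T ∨ (¬x0 ∧ ((x0 ∨ x0) ∧ ¬x0))) ∧ ¬¬(¬x0 ∧ (F ∧ T)), not yet normal

Working:
  start: ((x0 ∨ ¬¬T) ∨ (¬x0 ∧ ((x0 ∨ x0) ∧ ¬x0))) ∧ ¬¬(¬x0 ∧ (F ∧ T))
  [1] ((x0 ∨ T) ∨ (¬x0 ∧ ((x0 ∨ x0) ∧ ¬x0))) ∧ ¬¬(¬x0 ∧ (F ∧ T))
  [2] (T ∨ (¬x0 ∧ ((x0 ∨ x0) ∧ ¬x0))) ∧ ¬¬(¬x0 ∧ (F ∧ T))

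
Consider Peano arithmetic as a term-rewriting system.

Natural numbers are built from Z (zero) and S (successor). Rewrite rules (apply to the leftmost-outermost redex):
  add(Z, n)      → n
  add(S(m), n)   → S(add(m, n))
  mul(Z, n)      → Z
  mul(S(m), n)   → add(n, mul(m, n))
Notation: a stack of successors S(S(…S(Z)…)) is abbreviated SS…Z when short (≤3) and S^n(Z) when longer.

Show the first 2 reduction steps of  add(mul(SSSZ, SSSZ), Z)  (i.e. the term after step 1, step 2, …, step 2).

  start: add(mul(SSSZ, SSSZ), Z)
  step 1: add(add(SSSZ, mul(SSZ, SSSZ)), Z)
  step 2: add(S(add(SSZ, mul(SSZ, SSSZ))), Z)

Answer: after 2 steps: add(S(add(SSZ, mul(SSZ, SSSZ))), Z)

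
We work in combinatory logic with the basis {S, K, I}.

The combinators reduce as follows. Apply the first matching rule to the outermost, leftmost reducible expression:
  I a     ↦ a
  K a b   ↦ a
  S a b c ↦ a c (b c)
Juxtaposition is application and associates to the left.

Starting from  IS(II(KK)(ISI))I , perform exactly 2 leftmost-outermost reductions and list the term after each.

Answer: after 2 steps: S(I(KK)(ISI))I

Derivation:
  start: IS(II(KK)(ISI))I
  step 1: S(II(KK)(ISI))I
  step 2: S(I(KK)(ISI))I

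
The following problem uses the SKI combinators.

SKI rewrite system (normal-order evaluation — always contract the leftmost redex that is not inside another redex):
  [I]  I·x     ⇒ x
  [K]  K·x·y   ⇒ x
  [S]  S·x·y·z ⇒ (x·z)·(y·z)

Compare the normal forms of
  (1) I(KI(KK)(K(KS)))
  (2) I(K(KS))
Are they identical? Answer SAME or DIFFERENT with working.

Term A:
  start: I(KI(KK)(K(KS)))
  →1  KI(KK)(K(KS))
  →2  I(K(KS))
  →3  K(KS)

Term B:
  start: I(K(KS))
  →1  K(KS)

Answer: SAME — A ⇓ K(KS), B ⇓ K(KS)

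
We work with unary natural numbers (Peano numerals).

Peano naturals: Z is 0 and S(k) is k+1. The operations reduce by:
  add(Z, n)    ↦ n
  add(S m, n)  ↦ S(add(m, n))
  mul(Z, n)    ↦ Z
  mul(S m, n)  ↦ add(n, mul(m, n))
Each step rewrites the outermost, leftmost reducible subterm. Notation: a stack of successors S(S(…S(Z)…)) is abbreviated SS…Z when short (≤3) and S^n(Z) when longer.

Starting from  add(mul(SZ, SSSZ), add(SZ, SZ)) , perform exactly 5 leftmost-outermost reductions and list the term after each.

Answer: after 5 steps: S(S(add(add(SZ, mul(Z, SSSZ)), add(SZ, SZ))))

Working:
  start: add(mul(SZ, SSSZ), add(SZ, SZ))
  →1  add(add(SSSZ, mul(Z, SSSZ)), add(SZ, SZ))
  →2  add(S(add(SSZ, mul(Z, SSSZ))), add(SZ, SZ))
  →3  S(add(add(SSZ, mul(Z, SSSZ)), add(SZ, SZ)))
  →4  S(add(S(add(SZ, mul(Z, SSSZ))), add(SZ, SZ)))
  →5  S(S(add(add(SZ, mul(Z, SSSZ)), add(SZ, SZ))))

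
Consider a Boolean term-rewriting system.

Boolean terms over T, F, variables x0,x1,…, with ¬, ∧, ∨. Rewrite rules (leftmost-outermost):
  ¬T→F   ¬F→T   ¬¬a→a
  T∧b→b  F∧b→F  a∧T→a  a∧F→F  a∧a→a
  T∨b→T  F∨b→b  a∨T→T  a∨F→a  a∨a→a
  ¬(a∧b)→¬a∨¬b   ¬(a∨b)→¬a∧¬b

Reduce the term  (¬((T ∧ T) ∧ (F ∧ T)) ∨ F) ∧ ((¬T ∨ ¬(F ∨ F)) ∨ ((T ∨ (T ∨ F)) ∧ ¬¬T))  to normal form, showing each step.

Answer: normal form = T  (in 16 steps)

Reduction:
  start: (¬((T ∧ T) ∧ (F ∧ T)) ∨ F) ∧ ((¬T ∨ ¬(F ∨ F)) ∨ ((T ∨ (T ∨ F)) ∧ ¬¬T))
  [1] ¬((T ∧ T) ∧ (F ∧ T)) ∧ ((¬T ∨ ¬(F ∨ F)) ∨ ((T ∨ (T ∨ F)) ∧ ¬¬T))
  [2] (¬(T ∧ T) ∨ ¬(F ∧ T)) ∧ ((¬T ∨ ¬(F ∨ F)) ∨ ((T ∨ (T ∨ F)) ∧ ¬¬T))
  [3] ((¬T ∨ ¬T) ∨ ¬(F ∧ T)) ∧ ((¬T ∨ ¬(F ∨ F)) ∨ ((T ∨ (T ∨ F)) ∧ ¬¬T))
  [4] (¬T ∨ ¬(F ∧ T)) ∧ ((¬T ∨ ¬(F ∨ F)) ∨ ((T ∨ (T ∨ F)) ∧ ¬¬T))
  [5] (F ∨ ¬(F ∧ T)) ∧ ((¬T ∨ ¬(F ∨ F)) ∨ ((T ∨ (T ∨ F)) ∧ ¬¬T))
  [6] ¬(F ∧ T) ∧ ((¬T ∨ ¬(F ∨ F)) ∨ ((T ∨ (T ∨ F)) ∧ ¬¬T))
  [7] (¬F ∨ ¬T) ∧ ((¬T ∨ ¬(F ∨ F)) ∨ ((T ∨ (T ∨ F)) ∧ ¬¬T))
  [8] (T ∨ ¬T) ∧ ((¬T ∨ ¬(F ∨ F)) ∨ ((T ∨ (T ∨ F)) ∧ ¬¬T))
  [9] T ∧ ((¬T ∨ ¬(F ∨ F)) ∨ ((T ∨ (T ∨ F)) ∧ ¬¬T))
  [10] (¬T ∨ ¬(F ∨ F)) ∨ ((T ∨ (T ∨ F)) ∧ ¬¬T)
  [11] (F ∨ ¬(F ∨ F)) ∨ ((T ∨ (T ∨ F)) ∧ ¬¬T)
  [12] ¬(F ∨ F) ∨ ((T ∨ (T ∨ F)) ∧ ¬¬T)
  [13] (¬F ∧ ¬F) ∨ ((T ∨ (T ∨ F)) ∧ ¬¬T)
  [14] ¬F ∨ ((T ∨ (T ∨ F)) ∧ ¬¬T)
  [15] T ∨ ((T ∨ (T ∨ F)) ∧ ¬¬T)
  [16] T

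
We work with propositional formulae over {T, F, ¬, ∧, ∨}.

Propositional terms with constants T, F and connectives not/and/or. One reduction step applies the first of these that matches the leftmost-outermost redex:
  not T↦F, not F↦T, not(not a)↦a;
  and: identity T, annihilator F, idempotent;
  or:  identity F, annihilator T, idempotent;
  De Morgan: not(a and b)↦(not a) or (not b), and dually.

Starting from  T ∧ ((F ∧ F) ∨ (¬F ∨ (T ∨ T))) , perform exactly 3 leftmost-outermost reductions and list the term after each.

Answer: after 3 steps: ¬F ∨ (T ∨ T)

Working:
  start: T ∧ ((F ∧ F) ∨ (¬F ∨ (T ∨ T)))
  [1] (F ∧ F) ∨ (¬F ∨ (T ∨ T))
  [2] F ∨ (¬F ∨ (T ∨ T))
  [3] ¬F ∨ (T ∨ T)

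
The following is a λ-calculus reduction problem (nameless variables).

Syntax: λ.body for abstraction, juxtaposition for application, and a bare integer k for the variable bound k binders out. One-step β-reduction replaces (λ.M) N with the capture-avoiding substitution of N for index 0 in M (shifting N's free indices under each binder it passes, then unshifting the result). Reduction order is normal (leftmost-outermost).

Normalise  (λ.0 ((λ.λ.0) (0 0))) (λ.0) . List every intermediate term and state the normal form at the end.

Answer: normal form = λ.0  (in 3 steps)

Reduction:
  start: (λ.0 ((λ.λ.0) (0 0))) (λ.0)
  step 1: (λ.0) ((λ.λ.0) ((λ.0) (λ.0)))
  step 2: (λ.λ.0) ((λ.0) (λ.0))
  step 3: λ.0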